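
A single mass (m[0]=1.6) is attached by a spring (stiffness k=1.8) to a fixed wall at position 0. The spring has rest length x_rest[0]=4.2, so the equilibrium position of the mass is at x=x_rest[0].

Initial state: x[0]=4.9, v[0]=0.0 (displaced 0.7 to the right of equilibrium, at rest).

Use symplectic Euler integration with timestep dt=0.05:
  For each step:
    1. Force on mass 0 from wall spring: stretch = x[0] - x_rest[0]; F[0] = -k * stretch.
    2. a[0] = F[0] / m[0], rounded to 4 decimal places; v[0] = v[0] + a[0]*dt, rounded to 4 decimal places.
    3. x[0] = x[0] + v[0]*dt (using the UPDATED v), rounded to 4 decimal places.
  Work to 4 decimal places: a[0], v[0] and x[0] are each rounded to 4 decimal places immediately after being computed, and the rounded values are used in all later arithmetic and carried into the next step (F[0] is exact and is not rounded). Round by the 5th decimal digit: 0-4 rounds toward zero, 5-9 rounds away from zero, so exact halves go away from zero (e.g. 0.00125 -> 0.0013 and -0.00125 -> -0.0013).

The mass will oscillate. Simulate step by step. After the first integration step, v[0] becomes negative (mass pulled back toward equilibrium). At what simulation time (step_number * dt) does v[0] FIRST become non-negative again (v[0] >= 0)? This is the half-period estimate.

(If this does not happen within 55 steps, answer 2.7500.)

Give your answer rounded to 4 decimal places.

Step 0: x=[4.9000] v=[0.0000]
Step 1: x=[4.8980] v=[-0.0394]
Step 2: x=[4.8941] v=[-0.0787]
Step 3: x=[4.8882] v=[-0.1177]
Step 4: x=[4.8804] v=[-0.1564]
Step 5: x=[4.8707] v=[-0.1947]
Step 6: x=[4.8591] v=[-0.2324]
Step 7: x=[4.8456] v=[-0.2695]
Step 8: x=[4.8303] v=[-0.3058]
Step 9: x=[4.8132] v=[-0.3413]
Step 10: x=[4.7944] v=[-0.3758]
Step 11: x=[4.7739] v=[-0.4092]
Step 12: x=[4.7518] v=[-0.4415]
Step 13: x=[4.7282] v=[-0.4725]
Step 14: x=[4.7031] v=[-0.5022]
Step 15: x=[4.6766] v=[-0.5305]
Step 16: x=[4.6487] v=[-0.5573]
Step 17: x=[4.6196] v=[-0.5825]
Step 18: x=[4.5893] v=[-0.6061]
Step 19: x=[4.5579] v=[-0.6280]
Step 20: x=[4.5255] v=[-0.6481]
Step 21: x=[4.4922] v=[-0.6664]
Step 22: x=[4.4581] v=[-0.6828]
Step 23: x=[4.4232] v=[-0.6973]
Step 24: x=[4.3877] v=[-0.7099]
Step 25: x=[4.3517] v=[-0.7205]
Step 26: x=[4.3153] v=[-0.7290]
Step 27: x=[4.2785] v=[-0.7355]
Step 28: x=[4.2415] v=[-0.7399]
Step 29: x=[4.2044] v=[-0.7422]
Step 30: x=[4.1673] v=[-0.7425]
Step 31: x=[4.1303] v=[-0.7407]
Step 32: x=[4.0935] v=[-0.7368]
Step 33: x=[4.0570] v=[-0.7308]
Step 34: x=[4.0209] v=[-0.7228]
Step 35: x=[3.9853] v=[-0.7127]
Step 36: x=[3.9503] v=[-0.7006]
Step 37: x=[3.9160] v=[-0.6866]
Step 38: x=[3.8825] v=[-0.6706]
Step 39: x=[3.8499] v=[-0.6527]
Step 40: x=[3.8183] v=[-0.6330]
Step 41: x=[3.7877] v=[-0.6115]
Step 42: x=[3.7583] v=[-0.5883]
Step 43: x=[3.7301] v=[-0.5635]
Step 44: x=[3.7032] v=[-0.5371]
Step 45: x=[3.6777] v=[-0.5092]
Step 46: x=[3.6537] v=[-0.4798]
Step 47: x=[3.6312] v=[-0.4491]
Step 48: x=[3.6103] v=[-0.4171]
Step 49: x=[3.5911] v=[-0.3839]
Step 50: x=[3.5736] v=[-0.3497]
Step 51: x=[3.5579] v=[-0.3145]
Step 52: x=[3.5440] v=[-0.2784]
Step 53: x=[3.5319] v=[-0.2415]
Step 54: x=[3.5217] v=[-0.2039]
Step 55: x=[3.5134] v=[-0.1657]
v[0] did not become non-negative within 55 steps; using fallback time=2.7500

Answer: 2.7500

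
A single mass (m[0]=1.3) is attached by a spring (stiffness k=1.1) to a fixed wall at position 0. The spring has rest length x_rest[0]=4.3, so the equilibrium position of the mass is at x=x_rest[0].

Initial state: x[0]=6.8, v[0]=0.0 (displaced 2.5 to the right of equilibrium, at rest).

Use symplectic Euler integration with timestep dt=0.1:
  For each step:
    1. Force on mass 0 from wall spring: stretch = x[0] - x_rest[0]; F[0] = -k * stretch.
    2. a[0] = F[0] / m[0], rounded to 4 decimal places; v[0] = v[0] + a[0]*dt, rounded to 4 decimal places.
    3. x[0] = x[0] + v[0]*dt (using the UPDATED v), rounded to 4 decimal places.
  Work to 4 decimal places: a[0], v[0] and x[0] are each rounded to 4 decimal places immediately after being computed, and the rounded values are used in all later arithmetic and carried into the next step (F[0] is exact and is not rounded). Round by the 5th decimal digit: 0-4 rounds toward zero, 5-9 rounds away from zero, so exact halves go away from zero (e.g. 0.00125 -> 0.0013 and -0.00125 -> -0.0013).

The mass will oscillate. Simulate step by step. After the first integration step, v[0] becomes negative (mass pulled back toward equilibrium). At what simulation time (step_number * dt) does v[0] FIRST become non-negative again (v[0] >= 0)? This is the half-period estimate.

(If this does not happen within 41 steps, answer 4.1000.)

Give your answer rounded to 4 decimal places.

Step 0: x=[6.8000] v=[0.0000]
Step 1: x=[6.7789] v=[-0.2115]
Step 2: x=[6.7368] v=[-0.4213]
Step 3: x=[6.6741] v=[-0.6275]
Step 4: x=[6.5913] v=[-0.8284]
Step 5: x=[6.4891] v=[-1.0223]
Step 6: x=[6.3684] v=[-1.2075]
Step 7: x=[6.2302] v=[-1.3825]
Step 8: x=[6.0756] v=[-1.5458]
Step 9: x=[5.9060] v=[-1.6960]
Step 10: x=[5.7228] v=[-1.8319]
Step 11: x=[5.5276] v=[-1.9523]
Step 12: x=[5.3220] v=[-2.0562]
Step 13: x=[5.1077] v=[-2.1427]
Step 14: x=[4.8866] v=[-2.2110]
Step 15: x=[4.6605] v=[-2.2606]
Step 16: x=[4.4314] v=[-2.2911]
Step 17: x=[4.2012] v=[-2.3022]
Step 18: x=[3.9718] v=[-2.2938]
Step 19: x=[3.7452] v=[-2.2660]
Step 20: x=[3.5233] v=[-2.2191]
Step 21: x=[3.3080] v=[-2.1534]
Step 22: x=[3.1011] v=[-2.0695]
Step 23: x=[2.9043] v=[-1.9681]
Step 24: x=[2.7193] v=[-1.8500]
Step 25: x=[2.5477] v=[-1.7163]
Step 26: x=[2.3909] v=[-1.5680]
Step 27: x=[2.2503] v=[-1.4065]
Step 28: x=[2.1270] v=[-1.2331]
Step 29: x=[2.0221] v=[-1.0492]
Step 30: x=[1.9365] v=[-0.8565]
Step 31: x=[1.8709] v=[-0.6565]
Step 32: x=[1.8258] v=[-0.4510]
Step 33: x=[1.8016] v=[-0.2416]
Step 34: x=[1.7986] v=[-0.0302]
Step 35: x=[1.8168] v=[0.1815]
First v>=0 after going negative at step 35, time=3.5000

Answer: 3.5000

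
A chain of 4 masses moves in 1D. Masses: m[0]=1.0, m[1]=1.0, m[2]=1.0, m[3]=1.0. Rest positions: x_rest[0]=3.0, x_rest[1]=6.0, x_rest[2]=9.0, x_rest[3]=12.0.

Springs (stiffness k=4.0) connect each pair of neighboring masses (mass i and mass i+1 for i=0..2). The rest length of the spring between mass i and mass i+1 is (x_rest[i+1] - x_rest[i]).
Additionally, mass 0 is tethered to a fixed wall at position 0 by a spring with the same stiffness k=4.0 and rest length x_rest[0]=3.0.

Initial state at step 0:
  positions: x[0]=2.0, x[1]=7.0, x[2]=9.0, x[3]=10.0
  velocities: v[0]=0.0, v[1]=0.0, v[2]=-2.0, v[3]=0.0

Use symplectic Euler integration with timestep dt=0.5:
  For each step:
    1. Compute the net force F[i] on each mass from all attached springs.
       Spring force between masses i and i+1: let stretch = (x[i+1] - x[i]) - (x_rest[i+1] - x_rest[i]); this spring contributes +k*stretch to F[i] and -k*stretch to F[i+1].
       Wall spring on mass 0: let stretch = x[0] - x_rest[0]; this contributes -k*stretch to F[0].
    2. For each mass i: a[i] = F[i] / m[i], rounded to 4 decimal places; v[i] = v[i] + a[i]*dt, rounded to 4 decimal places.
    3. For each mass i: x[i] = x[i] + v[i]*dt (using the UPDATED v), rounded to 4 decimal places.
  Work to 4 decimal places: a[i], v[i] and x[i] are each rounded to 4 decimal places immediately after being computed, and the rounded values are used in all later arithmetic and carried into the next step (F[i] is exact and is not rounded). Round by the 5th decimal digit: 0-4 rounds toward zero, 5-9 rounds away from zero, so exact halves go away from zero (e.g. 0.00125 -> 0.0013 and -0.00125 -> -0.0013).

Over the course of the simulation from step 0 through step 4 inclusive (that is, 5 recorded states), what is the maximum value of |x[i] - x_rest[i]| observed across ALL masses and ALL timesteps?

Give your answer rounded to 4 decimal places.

Step 0: x=[2.0000 7.0000 9.0000 10.0000] v=[0.0000 0.0000 -2.0000 0.0000]
Step 1: x=[5.0000 4.0000 7.0000 12.0000] v=[6.0000 -6.0000 -4.0000 4.0000]
Step 2: x=[2.0000 5.0000 7.0000 12.0000] v=[-6.0000 2.0000 0.0000 0.0000]
Step 3: x=[0.0000 5.0000 10.0000 10.0000] v=[-4.0000 0.0000 6.0000 -4.0000]
Step 4: x=[3.0000 5.0000 8.0000 11.0000] v=[6.0000 0.0000 -4.0000 2.0000]
Max displacement = 3.0000

Answer: 3.0000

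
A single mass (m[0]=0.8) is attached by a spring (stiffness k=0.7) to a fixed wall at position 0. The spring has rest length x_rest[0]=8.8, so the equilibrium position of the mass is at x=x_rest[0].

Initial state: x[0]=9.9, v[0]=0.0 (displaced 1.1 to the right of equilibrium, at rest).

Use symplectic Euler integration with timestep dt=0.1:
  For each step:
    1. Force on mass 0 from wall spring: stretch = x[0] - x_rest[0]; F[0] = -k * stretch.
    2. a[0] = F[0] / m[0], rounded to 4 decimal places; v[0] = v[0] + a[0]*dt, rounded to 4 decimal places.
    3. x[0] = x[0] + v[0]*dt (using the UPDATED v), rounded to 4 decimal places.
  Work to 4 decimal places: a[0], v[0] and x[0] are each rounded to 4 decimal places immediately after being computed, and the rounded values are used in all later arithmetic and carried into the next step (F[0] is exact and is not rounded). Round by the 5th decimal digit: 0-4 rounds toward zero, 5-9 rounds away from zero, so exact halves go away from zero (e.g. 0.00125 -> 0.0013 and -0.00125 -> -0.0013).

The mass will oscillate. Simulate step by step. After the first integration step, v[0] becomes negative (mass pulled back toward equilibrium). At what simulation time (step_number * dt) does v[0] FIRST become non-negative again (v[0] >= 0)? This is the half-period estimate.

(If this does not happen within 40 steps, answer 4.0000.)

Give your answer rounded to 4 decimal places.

Step 0: x=[9.9000] v=[0.0000]
Step 1: x=[9.8904] v=[-0.0963]
Step 2: x=[9.8712] v=[-0.1917]
Step 3: x=[9.8427] v=[-0.2854]
Step 4: x=[9.8050] v=[-0.3766]
Step 5: x=[9.7586] v=[-0.4645]
Step 6: x=[9.7038] v=[-0.5484]
Step 7: x=[9.6411] v=[-0.6275]
Step 8: x=[9.5710] v=[-0.7011]
Step 9: x=[9.4941] v=[-0.7686]
Step 10: x=[9.4112] v=[-0.8293]
Step 11: x=[9.3229] v=[-0.8828]
Step 12: x=[9.2300] v=[-0.9286]
Step 13: x=[9.1334] v=[-0.9662]
Step 14: x=[9.0339] v=[-0.9954]
Step 15: x=[8.9323] v=[-1.0159]
Step 16: x=[8.8296] v=[-1.0275]
Step 17: x=[8.7266] v=[-1.0301]
Step 18: x=[8.6242] v=[-1.0237]
Step 19: x=[8.5234] v=[-1.0083]
Step 20: x=[8.4250] v=[-0.9841]
Step 21: x=[8.3299] v=[-0.9513]
Step 22: x=[8.2389] v=[-0.9102]
Step 23: x=[8.1528] v=[-0.8611]
Step 24: x=[8.0724] v=[-0.8045]
Step 25: x=[7.9983] v=[-0.7408]
Step 26: x=[7.9312] v=[-0.6707]
Step 27: x=[7.8717] v=[-0.5947]
Step 28: x=[7.8204] v=[-0.5135]
Step 29: x=[7.7776] v=[-0.4278]
Step 30: x=[7.7438] v=[-0.3383]
Step 31: x=[7.7192] v=[-0.2459]
Step 32: x=[7.7041] v=[-0.1513]
Step 33: x=[7.6986] v=[-0.0554]
Step 34: x=[7.7027] v=[0.0410]
First v>=0 after going negative at step 34, time=3.4000

Answer: 3.4000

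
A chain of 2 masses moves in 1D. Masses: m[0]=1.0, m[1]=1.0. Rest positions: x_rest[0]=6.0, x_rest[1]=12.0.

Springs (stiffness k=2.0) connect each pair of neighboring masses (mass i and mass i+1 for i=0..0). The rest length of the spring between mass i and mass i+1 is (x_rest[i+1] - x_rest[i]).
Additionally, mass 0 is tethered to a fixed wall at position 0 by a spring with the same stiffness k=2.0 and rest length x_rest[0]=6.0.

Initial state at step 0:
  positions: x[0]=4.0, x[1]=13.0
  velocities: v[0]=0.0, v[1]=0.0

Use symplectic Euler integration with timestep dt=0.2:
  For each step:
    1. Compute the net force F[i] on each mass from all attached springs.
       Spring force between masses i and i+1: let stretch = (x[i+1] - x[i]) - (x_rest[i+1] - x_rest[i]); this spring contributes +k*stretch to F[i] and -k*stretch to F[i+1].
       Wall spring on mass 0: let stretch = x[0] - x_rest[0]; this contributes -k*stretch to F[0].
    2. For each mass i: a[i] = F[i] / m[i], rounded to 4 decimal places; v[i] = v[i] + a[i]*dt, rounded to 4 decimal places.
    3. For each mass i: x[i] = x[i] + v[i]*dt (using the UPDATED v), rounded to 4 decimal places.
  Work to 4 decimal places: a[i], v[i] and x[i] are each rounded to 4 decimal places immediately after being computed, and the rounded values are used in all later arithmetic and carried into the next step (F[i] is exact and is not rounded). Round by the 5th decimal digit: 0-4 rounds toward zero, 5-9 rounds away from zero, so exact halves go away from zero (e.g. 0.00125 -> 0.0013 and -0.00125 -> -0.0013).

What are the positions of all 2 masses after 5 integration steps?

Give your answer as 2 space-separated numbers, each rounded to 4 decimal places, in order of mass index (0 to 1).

Answer: 7.5434 10.9107

Derivation:
Step 0: x=[4.0000 13.0000] v=[0.0000 0.0000]
Step 1: x=[4.4000 12.7600] v=[2.0000 -1.2000]
Step 2: x=[5.1168 12.3312] v=[3.5840 -2.1440]
Step 3: x=[6.0014 11.8052] v=[4.4230 -2.6298]
Step 4: x=[6.8702 11.2949] v=[4.3440 -2.5513]
Step 5: x=[7.5434 10.9107] v=[3.3658 -1.9212]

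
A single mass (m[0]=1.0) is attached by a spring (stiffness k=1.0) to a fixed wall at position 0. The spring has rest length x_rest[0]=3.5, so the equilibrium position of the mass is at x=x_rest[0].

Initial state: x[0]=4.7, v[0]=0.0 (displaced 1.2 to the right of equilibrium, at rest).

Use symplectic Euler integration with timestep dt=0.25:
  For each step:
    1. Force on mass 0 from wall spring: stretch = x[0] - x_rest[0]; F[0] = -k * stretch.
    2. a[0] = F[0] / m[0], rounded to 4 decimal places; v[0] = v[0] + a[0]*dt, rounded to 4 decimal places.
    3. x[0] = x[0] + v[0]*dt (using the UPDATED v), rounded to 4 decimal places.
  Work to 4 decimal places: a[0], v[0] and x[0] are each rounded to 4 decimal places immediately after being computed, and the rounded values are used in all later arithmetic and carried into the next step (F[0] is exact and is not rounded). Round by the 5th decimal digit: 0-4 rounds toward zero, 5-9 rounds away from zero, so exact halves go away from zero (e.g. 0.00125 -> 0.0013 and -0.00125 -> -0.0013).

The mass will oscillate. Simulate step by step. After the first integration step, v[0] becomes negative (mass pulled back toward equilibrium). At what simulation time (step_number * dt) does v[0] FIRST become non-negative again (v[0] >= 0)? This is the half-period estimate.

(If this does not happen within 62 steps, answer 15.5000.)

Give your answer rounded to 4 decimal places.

Step 0: x=[4.7000] v=[0.0000]
Step 1: x=[4.6250] v=[-0.3000]
Step 2: x=[4.4797] v=[-0.5813]
Step 3: x=[4.2732] v=[-0.8262]
Step 4: x=[4.0183] v=[-1.0195]
Step 5: x=[3.7310] v=[-1.1491]
Step 6: x=[3.4293] v=[-1.2069]
Step 7: x=[3.1320] v=[-1.1892]
Step 8: x=[2.8577] v=[-1.0972]
Step 9: x=[2.6236] v=[-0.9366]
Step 10: x=[2.4442] v=[-0.7175]
Step 11: x=[2.3308] v=[-0.4536]
Step 12: x=[2.2905] v=[-0.1613]
Step 13: x=[2.3258] v=[0.1411]
First v>=0 after going negative at step 13, time=3.2500

Answer: 3.2500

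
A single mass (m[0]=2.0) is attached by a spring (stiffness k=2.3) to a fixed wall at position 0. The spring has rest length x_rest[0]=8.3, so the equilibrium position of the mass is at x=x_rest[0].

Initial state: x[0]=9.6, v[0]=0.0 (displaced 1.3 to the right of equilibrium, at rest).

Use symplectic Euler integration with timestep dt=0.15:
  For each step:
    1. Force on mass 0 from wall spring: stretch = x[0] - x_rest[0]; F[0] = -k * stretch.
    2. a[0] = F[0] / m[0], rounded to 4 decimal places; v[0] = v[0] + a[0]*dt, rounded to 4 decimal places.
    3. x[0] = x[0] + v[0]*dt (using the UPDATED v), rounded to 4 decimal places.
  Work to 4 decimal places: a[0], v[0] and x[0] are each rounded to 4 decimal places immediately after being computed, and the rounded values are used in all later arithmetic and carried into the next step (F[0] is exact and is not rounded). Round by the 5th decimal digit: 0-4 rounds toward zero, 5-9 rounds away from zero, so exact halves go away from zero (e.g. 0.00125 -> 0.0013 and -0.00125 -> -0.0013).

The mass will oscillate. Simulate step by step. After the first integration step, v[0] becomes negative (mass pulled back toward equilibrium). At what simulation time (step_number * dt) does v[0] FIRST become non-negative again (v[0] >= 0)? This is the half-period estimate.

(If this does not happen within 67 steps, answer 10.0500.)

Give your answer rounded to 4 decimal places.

Step 0: x=[9.6000] v=[0.0000]
Step 1: x=[9.5664] v=[-0.2243]
Step 2: x=[9.5000] v=[-0.4428]
Step 3: x=[9.4025] v=[-0.6498]
Step 4: x=[9.2765] v=[-0.8400]
Step 5: x=[9.1252] v=[-1.0085]
Step 6: x=[8.9526] v=[-1.1509]
Step 7: x=[8.7631] v=[-1.2635]
Step 8: x=[8.5616] v=[-1.3434]
Step 9: x=[8.3533] v=[-1.3885]
Step 10: x=[8.1436] v=[-1.3977]
Step 11: x=[7.9380] v=[-1.3707]
Step 12: x=[7.7418] v=[-1.3083]
Step 13: x=[7.5600] v=[-1.2120]
Step 14: x=[7.3973] v=[-1.0844]
Step 15: x=[7.2580] v=[-0.9287]
Step 16: x=[7.1457] v=[-0.7490]
Step 17: x=[7.0632] v=[-0.5499]
Step 18: x=[7.0127] v=[-0.3366]
Step 19: x=[6.9955] v=[-0.1145]
Step 20: x=[7.0121] v=[0.1105]
First v>=0 after going negative at step 20, time=3.0000

Answer: 3.0000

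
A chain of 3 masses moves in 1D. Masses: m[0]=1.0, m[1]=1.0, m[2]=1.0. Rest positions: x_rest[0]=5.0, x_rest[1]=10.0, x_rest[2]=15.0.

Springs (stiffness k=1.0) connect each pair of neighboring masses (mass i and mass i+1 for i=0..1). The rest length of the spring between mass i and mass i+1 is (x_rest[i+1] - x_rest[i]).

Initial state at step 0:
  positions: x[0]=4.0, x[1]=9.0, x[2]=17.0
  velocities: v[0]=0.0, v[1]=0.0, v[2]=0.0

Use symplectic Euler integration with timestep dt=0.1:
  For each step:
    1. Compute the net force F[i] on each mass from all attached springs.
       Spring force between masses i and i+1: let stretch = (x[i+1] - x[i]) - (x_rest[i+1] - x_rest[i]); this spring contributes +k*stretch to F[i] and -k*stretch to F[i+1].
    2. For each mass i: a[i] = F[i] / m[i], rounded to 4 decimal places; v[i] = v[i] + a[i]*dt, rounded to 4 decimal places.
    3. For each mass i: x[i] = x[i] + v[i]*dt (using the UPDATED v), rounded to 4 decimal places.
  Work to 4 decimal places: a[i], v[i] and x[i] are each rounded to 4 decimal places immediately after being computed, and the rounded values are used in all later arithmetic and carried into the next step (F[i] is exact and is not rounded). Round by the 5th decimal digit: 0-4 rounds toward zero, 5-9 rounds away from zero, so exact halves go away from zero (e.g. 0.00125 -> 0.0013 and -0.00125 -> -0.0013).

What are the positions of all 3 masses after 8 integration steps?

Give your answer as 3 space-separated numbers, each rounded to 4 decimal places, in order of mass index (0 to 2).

Answer: 4.0576 9.9032 16.0394

Derivation:
Step 0: x=[4.0000 9.0000 17.0000] v=[0.0000 0.0000 0.0000]
Step 1: x=[4.0000 9.0300 16.9700] v=[0.0000 0.3000 -0.3000]
Step 2: x=[4.0003 9.0891 16.9106] v=[0.0030 0.5910 -0.5940]
Step 3: x=[4.0015 9.1755 16.8230] v=[0.0119 0.8643 -0.8762]
Step 4: x=[4.0044 9.2867 16.7089] v=[0.0293 1.1117 -1.1410]
Step 5: x=[4.0102 9.4193 16.5706] v=[0.0575 1.3257 -1.3832]
Step 6: x=[4.0200 9.5693 16.4108] v=[0.0984 1.4999 -1.5983]
Step 7: x=[4.0353 9.7322 16.2326] v=[0.1533 1.6291 -1.7825]
Step 8: x=[4.0576 9.9032 16.0394] v=[0.2230 1.7095 -1.9325]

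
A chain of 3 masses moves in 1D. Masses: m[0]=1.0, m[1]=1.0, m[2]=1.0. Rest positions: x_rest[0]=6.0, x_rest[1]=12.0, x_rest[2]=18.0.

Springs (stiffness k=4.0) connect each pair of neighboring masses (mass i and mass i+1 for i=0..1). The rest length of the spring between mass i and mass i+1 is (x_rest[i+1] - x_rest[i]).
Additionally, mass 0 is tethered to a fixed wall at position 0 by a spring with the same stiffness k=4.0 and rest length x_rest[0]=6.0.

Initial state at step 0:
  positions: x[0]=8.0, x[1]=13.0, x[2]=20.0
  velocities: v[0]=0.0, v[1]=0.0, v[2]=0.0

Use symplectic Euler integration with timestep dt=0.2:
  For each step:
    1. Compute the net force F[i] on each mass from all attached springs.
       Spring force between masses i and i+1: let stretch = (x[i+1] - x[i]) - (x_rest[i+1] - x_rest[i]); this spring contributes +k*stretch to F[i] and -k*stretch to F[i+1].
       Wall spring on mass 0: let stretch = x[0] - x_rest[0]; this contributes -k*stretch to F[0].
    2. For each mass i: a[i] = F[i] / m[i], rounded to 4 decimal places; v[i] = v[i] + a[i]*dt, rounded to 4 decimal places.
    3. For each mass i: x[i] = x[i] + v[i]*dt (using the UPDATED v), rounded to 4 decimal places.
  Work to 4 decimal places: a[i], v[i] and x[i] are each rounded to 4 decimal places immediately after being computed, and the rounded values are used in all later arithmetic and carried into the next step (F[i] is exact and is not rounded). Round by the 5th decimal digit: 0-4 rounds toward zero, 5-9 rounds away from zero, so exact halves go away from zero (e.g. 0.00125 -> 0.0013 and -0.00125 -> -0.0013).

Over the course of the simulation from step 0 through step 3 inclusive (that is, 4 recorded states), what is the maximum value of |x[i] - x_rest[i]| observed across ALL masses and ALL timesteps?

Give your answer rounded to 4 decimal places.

Answer: 2.0066

Derivation:
Step 0: x=[8.0000 13.0000 20.0000] v=[0.0000 0.0000 0.0000]
Step 1: x=[7.5200 13.3200 19.8400] v=[-2.4000 1.6000 -0.8000]
Step 2: x=[6.7648 13.7552 19.5968] v=[-3.7760 2.1760 -1.2160]
Step 3: x=[6.0457 14.0066 19.3789] v=[-3.5955 1.2570 -1.0893]
Max displacement = 2.0066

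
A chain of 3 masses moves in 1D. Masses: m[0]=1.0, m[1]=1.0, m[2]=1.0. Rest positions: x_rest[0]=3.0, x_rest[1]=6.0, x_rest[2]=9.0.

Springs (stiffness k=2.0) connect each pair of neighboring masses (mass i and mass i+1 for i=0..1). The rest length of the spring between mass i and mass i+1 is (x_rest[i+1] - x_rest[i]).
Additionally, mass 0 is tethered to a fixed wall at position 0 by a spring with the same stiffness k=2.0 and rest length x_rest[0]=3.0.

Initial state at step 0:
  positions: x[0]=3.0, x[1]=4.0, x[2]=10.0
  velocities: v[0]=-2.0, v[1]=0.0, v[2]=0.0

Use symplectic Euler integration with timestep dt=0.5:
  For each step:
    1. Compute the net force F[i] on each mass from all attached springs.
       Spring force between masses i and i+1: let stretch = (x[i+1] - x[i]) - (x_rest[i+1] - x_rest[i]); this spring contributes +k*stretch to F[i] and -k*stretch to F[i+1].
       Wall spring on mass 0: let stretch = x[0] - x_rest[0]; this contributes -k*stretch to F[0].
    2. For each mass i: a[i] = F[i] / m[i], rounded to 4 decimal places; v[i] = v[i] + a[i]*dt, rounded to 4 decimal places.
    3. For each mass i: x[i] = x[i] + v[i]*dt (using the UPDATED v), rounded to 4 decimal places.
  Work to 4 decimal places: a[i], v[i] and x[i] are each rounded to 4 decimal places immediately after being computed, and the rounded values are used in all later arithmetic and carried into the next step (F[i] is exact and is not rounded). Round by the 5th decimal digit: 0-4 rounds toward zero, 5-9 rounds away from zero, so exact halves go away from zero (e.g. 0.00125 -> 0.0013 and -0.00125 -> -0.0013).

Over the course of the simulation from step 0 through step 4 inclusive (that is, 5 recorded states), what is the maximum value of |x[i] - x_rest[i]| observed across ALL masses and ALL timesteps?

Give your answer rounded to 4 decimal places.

Step 0: x=[3.0000 4.0000 10.0000] v=[-2.0000 0.0000 0.0000]
Step 1: x=[1.0000 6.5000 8.5000] v=[-4.0000 5.0000 -3.0000]
Step 2: x=[1.2500 7.2500 7.5000] v=[0.5000 1.5000 -2.0000]
Step 3: x=[3.8750 5.1250 7.8750] v=[5.2500 -4.2500 0.7500]
Step 4: x=[5.1875 3.7500 8.3750] v=[2.6250 -2.7500 1.0000]
Max displacement = 2.2500

Answer: 2.2500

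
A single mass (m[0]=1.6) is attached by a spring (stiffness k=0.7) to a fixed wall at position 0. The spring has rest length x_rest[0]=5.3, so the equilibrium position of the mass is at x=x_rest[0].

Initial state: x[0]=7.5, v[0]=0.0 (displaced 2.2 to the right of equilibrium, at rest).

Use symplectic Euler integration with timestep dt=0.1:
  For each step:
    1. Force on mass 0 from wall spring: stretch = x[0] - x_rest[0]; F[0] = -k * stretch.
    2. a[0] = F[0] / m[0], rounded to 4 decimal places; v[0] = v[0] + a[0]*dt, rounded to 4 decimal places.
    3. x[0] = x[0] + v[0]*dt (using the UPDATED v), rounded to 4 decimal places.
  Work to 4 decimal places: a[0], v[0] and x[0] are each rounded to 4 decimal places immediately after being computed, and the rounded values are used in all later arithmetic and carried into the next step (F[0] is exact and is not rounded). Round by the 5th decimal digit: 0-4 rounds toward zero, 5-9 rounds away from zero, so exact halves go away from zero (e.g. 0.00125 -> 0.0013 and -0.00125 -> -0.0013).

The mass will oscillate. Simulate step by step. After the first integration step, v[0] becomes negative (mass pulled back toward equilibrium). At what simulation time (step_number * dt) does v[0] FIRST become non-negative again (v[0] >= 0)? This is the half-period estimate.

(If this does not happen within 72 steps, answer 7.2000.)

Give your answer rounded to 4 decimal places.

Answer: 4.8000

Derivation:
Step 0: x=[7.5000] v=[0.0000]
Step 1: x=[7.4904] v=[-0.0963]
Step 2: x=[7.4712] v=[-0.1921]
Step 3: x=[7.4425] v=[-0.2871]
Step 4: x=[7.4044] v=[-0.3808]
Step 5: x=[7.3571] v=[-0.4729]
Step 6: x=[7.3008] v=[-0.5629]
Step 7: x=[7.2358] v=[-0.6504]
Step 8: x=[7.1623] v=[-0.7351]
Step 9: x=[7.0806] v=[-0.8166]
Step 10: x=[6.9912] v=[-0.8945]
Step 11: x=[6.8944] v=[-0.9685]
Step 12: x=[6.7906] v=[-1.0383]
Step 13: x=[6.6803] v=[-1.1035]
Step 14: x=[6.5639] v=[-1.1639]
Step 15: x=[6.4420] v=[-1.2192]
Step 16: x=[6.3151] v=[-1.2692]
Step 17: x=[6.1837] v=[-1.3136]
Step 18: x=[6.0485] v=[-1.3523]
Step 19: x=[5.9100] v=[-1.3851]
Step 20: x=[5.7688] v=[-1.4118]
Step 21: x=[5.6256] v=[-1.4323]
Step 22: x=[5.4809] v=[-1.4466]
Step 23: x=[5.3355] v=[-1.4545]
Step 24: x=[5.1899] v=[-1.4561]
Step 25: x=[5.0448] v=[-1.4513]
Step 26: x=[4.9008] v=[-1.4401]
Step 27: x=[4.7585] v=[-1.4226]
Step 28: x=[4.6186] v=[-1.3989]
Step 29: x=[4.4817] v=[-1.3691]
Step 30: x=[4.3484] v=[-1.3333]
Step 31: x=[4.2192] v=[-1.2917]
Step 32: x=[4.0948] v=[-1.2444]
Step 33: x=[3.9756] v=[-1.1917]
Step 34: x=[3.8622] v=[-1.1338]
Step 35: x=[3.7551] v=[-1.0709]
Step 36: x=[3.6548] v=[-1.0033]
Step 37: x=[3.5617] v=[-0.9313]
Step 38: x=[3.4762] v=[-0.8553]
Step 39: x=[3.3987] v=[-0.7755]
Step 40: x=[3.3295] v=[-0.6923]
Step 41: x=[3.2689] v=[-0.6061]
Step 42: x=[3.2172] v=[-0.5172]
Step 43: x=[3.1746] v=[-0.4261]
Step 44: x=[3.1413] v=[-0.3331]
Step 45: x=[3.1174] v=[-0.2387]
Step 46: x=[3.1031] v=[-0.1432]
Step 47: x=[3.0984] v=[-0.0471]
Step 48: x=[3.1033] v=[0.0492]
First v>=0 after going negative at step 48, time=4.8000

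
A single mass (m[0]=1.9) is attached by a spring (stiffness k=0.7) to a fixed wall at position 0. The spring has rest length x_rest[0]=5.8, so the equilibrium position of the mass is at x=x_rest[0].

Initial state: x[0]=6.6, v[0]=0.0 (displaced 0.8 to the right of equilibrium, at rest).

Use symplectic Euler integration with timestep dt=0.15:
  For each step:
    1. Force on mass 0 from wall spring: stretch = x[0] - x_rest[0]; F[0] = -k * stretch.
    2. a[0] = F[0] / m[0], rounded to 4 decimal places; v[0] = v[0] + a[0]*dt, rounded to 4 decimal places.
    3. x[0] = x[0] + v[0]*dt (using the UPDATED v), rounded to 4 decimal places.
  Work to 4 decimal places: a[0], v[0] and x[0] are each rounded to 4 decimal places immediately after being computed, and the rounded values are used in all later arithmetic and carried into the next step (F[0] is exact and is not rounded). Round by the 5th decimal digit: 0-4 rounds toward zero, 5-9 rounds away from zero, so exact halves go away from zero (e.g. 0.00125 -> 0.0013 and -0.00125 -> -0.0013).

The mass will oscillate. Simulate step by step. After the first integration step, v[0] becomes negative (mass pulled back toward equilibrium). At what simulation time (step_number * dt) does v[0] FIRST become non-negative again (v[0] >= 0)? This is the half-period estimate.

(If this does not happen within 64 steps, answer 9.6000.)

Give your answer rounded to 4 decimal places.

Answer: 5.2500

Derivation:
Step 0: x=[6.6000] v=[0.0000]
Step 1: x=[6.5934] v=[-0.0442]
Step 2: x=[6.5802] v=[-0.0880]
Step 3: x=[6.5605] v=[-0.1311]
Step 4: x=[6.5345] v=[-0.1731]
Step 5: x=[6.5024] v=[-0.2137]
Step 6: x=[6.4645] v=[-0.2525]
Step 7: x=[6.4211] v=[-0.2892]
Step 8: x=[6.3726] v=[-0.3235]
Step 9: x=[6.3193] v=[-0.3552]
Step 10: x=[6.2617] v=[-0.3839]
Step 11: x=[6.2003] v=[-0.4094]
Step 12: x=[6.1356] v=[-0.4315]
Step 13: x=[6.0681] v=[-0.4500]
Step 14: x=[5.9984] v=[-0.4648]
Step 15: x=[5.9270] v=[-0.4758]
Step 16: x=[5.8546] v=[-0.4828]
Step 17: x=[5.7817] v=[-0.4858]
Step 18: x=[5.7090] v=[-0.4848]
Step 19: x=[5.6370] v=[-0.4798]
Step 20: x=[5.5664] v=[-0.4708]
Step 21: x=[5.4977] v=[-0.4579]
Step 22: x=[5.4315] v=[-0.4412]
Step 23: x=[5.3684] v=[-0.4208]
Step 24: x=[5.3089] v=[-0.3970]
Step 25: x=[5.2534] v=[-0.3699]
Step 26: x=[5.2024] v=[-0.3397]
Step 27: x=[5.1564] v=[-0.3067]
Step 28: x=[5.1157] v=[-0.2711]
Step 29: x=[5.0807] v=[-0.2333]
Step 30: x=[5.0517] v=[-0.1936]
Step 31: x=[5.0289] v=[-0.1522]
Step 32: x=[5.0125] v=[-0.1096]
Step 33: x=[5.0026] v=[-0.0661]
Step 34: x=[4.9993] v=[-0.0220]
Step 35: x=[5.0026] v=[0.0223]
First v>=0 after going negative at step 35, time=5.2500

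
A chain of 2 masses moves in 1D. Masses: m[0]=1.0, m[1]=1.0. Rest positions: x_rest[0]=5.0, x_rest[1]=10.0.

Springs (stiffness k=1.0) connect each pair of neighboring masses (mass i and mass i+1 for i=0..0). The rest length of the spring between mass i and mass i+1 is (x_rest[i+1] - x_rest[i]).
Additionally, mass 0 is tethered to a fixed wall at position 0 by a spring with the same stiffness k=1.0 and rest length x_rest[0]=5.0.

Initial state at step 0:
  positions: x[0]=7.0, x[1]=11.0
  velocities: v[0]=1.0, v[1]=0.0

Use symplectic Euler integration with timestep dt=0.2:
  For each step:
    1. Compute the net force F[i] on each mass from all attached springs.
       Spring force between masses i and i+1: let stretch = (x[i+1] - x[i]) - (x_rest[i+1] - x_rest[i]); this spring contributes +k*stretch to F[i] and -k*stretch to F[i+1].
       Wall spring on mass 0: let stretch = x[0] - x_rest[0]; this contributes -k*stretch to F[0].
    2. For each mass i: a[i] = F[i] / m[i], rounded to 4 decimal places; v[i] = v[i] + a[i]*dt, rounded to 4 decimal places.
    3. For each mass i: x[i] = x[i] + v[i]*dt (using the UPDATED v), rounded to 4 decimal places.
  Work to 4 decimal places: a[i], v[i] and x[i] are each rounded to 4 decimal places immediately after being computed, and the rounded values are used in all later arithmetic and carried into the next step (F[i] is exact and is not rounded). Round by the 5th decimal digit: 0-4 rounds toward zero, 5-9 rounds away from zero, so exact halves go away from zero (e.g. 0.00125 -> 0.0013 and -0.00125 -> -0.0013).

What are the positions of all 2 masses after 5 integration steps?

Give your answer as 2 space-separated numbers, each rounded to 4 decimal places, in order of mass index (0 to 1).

Step 0: x=[7.0000 11.0000] v=[1.0000 0.0000]
Step 1: x=[7.0800 11.0400] v=[0.4000 0.2000]
Step 2: x=[7.0352 11.1216] v=[-0.2240 0.4080]
Step 3: x=[6.8724 11.2397] v=[-0.8138 0.5907]
Step 4: x=[6.6094 11.3831] v=[-1.3148 0.7172]
Step 5: x=[6.2730 11.5356] v=[-1.6819 0.7625]

Answer: 6.2730 11.5356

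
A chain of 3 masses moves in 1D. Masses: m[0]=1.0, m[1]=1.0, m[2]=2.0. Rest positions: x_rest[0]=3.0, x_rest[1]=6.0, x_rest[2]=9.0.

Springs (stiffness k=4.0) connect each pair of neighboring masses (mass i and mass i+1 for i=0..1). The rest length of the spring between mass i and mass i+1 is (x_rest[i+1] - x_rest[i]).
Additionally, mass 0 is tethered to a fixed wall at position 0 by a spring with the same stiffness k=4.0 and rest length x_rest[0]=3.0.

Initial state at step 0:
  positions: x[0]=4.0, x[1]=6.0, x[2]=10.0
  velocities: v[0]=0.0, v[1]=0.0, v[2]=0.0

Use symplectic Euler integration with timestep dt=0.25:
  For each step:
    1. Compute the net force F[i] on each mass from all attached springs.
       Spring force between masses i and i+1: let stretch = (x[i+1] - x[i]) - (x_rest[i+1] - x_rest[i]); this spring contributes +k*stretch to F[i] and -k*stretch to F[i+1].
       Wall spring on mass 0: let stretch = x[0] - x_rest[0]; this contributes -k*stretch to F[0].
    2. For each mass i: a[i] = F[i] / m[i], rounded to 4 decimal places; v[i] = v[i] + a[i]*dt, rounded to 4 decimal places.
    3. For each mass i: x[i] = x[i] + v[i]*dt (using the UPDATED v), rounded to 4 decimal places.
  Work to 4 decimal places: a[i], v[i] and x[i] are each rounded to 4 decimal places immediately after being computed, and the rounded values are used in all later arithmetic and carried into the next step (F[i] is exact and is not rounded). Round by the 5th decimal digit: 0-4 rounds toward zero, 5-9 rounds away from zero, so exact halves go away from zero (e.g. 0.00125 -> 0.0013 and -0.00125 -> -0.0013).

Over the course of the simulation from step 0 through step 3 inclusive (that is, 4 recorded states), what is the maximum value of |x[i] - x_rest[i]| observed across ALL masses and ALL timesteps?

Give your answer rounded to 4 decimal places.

Answer: 1.2852

Derivation:
Step 0: x=[4.0000 6.0000 10.0000] v=[0.0000 0.0000 0.0000]
Step 1: x=[3.5000 6.5000 9.8750] v=[-2.0000 2.0000 -0.5000]
Step 2: x=[2.8750 7.0938 9.7031] v=[-2.5000 2.3750 -0.6875]
Step 3: x=[2.5860 7.2852 9.5801] v=[-1.1562 0.7655 -0.4922]
Max displacement = 1.2852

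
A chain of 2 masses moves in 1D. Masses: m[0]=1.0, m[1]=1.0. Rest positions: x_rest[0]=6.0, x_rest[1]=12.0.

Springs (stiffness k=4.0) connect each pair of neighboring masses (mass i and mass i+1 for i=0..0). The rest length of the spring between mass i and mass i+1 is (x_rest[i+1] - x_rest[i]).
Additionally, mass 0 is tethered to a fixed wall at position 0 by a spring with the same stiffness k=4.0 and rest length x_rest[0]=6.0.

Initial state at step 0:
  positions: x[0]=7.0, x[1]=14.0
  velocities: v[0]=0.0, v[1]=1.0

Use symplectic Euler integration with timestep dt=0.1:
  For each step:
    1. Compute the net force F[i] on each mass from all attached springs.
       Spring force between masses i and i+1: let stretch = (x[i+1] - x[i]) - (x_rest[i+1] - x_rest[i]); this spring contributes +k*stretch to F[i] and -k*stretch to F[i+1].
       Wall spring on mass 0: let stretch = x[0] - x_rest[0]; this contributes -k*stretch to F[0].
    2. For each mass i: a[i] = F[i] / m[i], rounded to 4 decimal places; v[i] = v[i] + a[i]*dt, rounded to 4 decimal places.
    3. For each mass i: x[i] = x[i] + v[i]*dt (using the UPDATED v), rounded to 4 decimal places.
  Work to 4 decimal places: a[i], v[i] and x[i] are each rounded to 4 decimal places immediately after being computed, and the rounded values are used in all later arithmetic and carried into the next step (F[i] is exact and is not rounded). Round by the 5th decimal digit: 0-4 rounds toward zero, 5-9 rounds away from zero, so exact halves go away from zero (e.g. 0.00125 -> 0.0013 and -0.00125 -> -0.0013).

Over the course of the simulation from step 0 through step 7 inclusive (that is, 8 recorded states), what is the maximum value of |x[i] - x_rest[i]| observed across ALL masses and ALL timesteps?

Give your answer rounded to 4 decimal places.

Answer: 2.0776

Derivation:
Step 0: x=[7.0000 14.0000] v=[0.0000 1.0000]
Step 1: x=[7.0000 14.0600] v=[0.0000 0.6000]
Step 2: x=[7.0024 14.0776] v=[0.0240 0.1760]
Step 3: x=[7.0077 14.0522] v=[0.0531 -0.2541]
Step 4: x=[7.0145 13.9850] v=[0.0678 -0.6719]
Step 5: x=[7.0195 13.8790] v=[0.0502 -1.0601]
Step 6: x=[7.0181 13.7386] v=[-0.0138 -1.4039]
Step 7: x=[7.0048 13.5694] v=[-0.1328 -1.6921]
Max displacement = 2.0776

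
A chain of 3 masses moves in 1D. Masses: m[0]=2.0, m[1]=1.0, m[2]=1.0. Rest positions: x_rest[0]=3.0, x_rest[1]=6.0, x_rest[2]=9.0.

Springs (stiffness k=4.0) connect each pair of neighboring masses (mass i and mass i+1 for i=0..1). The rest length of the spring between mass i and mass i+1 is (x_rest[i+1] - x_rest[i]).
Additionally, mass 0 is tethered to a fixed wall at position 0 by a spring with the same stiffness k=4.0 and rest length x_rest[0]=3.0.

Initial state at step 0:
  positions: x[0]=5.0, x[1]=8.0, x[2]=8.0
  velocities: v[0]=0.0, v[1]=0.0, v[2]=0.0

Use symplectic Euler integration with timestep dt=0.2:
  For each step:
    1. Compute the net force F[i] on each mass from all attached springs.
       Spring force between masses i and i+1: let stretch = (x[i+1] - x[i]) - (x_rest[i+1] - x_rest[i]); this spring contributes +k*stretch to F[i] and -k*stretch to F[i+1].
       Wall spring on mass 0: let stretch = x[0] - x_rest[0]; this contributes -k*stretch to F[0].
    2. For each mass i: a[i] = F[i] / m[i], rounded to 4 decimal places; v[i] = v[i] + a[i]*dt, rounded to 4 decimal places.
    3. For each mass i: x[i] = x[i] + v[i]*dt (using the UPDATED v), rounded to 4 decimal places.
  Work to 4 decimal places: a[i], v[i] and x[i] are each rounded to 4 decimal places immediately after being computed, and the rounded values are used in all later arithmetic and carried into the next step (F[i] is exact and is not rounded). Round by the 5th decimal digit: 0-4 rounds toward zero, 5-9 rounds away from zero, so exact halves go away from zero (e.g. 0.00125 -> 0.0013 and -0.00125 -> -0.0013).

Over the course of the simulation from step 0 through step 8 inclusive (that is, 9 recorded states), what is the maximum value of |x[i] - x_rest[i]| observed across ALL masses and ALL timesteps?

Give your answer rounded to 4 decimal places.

Answer: 2.2248

Derivation:
Step 0: x=[5.0000 8.0000 8.0000] v=[0.0000 0.0000 0.0000]
Step 1: x=[4.8400 7.5200 8.4800] v=[-0.8000 -2.4000 2.4000]
Step 2: x=[4.5072 6.7648 9.2864] v=[-1.6640 -3.7760 4.0320]
Step 3: x=[3.9944 6.0518 10.1693] v=[-2.5638 -3.5648 4.4147]
Step 4: x=[3.3267 5.6685 10.8734] v=[-3.3386 -1.9167 3.5207]
Step 5: x=[2.5802 5.7433 11.2248] v=[-3.7326 0.3738 1.7568]
Step 6: x=[1.8803 6.1890 11.1791] v=[-3.4994 2.2285 -0.2284]
Step 7: x=[1.3747 6.7437 10.8150] v=[-2.5280 2.7736 -1.8205]
Step 8: x=[1.1886 7.0908 10.2795] v=[-0.9303 1.7354 -2.6775]
Max displacement = 2.2248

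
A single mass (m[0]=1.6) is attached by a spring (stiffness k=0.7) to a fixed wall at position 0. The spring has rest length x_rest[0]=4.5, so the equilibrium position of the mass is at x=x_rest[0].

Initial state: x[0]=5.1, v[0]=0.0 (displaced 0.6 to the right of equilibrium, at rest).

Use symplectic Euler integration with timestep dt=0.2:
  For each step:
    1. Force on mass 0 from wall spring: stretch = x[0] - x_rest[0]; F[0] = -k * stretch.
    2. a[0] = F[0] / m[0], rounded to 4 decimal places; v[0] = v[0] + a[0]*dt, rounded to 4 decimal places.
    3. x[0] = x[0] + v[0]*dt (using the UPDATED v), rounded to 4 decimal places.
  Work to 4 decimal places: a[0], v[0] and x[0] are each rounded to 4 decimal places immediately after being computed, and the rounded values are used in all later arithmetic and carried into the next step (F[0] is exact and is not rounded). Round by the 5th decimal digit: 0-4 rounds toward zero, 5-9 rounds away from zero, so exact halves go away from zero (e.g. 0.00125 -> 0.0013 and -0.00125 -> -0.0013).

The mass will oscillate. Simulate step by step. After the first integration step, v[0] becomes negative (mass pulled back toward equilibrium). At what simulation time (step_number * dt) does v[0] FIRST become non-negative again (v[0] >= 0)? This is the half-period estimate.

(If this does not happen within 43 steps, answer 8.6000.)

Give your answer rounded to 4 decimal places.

Answer: 4.8000

Derivation:
Step 0: x=[5.1000] v=[0.0000]
Step 1: x=[5.0895] v=[-0.0525]
Step 2: x=[5.0687] v=[-0.1041]
Step 3: x=[5.0379] v=[-0.1539]
Step 4: x=[4.9977] v=[-0.2010]
Step 5: x=[4.9488] v=[-0.2445]
Step 6: x=[4.8920] v=[-0.2838]
Step 7: x=[4.8284] v=[-0.3181]
Step 8: x=[4.7590] v=[-0.3468]
Step 9: x=[4.6851] v=[-0.3695]
Step 10: x=[4.6080] v=[-0.3857]
Step 11: x=[4.5290] v=[-0.3952]
Step 12: x=[4.4495] v=[-0.3977]
Step 13: x=[4.3708] v=[-0.3933]
Step 14: x=[4.2944] v=[-0.3820]
Step 15: x=[4.2216] v=[-0.3640]
Step 16: x=[4.1537] v=[-0.3396]
Step 17: x=[4.0918] v=[-0.3093]
Step 18: x=[4.0371] v=[-0.2736]
Step 19: x=[3.9905] v=[-0.2331]
Step 20: x=[3.9528] v=[-0.1885]
Step 21: x=[3.9247] v=[-0.1406]
Step 22: x=[3.9066] v=[-0.0903]
Step 23: x=[3.8989] v=[-0.0384]
Step 24: x=[3.9017] v=[0.0142]
First v>=0 after going negative at step 24, time=4.8000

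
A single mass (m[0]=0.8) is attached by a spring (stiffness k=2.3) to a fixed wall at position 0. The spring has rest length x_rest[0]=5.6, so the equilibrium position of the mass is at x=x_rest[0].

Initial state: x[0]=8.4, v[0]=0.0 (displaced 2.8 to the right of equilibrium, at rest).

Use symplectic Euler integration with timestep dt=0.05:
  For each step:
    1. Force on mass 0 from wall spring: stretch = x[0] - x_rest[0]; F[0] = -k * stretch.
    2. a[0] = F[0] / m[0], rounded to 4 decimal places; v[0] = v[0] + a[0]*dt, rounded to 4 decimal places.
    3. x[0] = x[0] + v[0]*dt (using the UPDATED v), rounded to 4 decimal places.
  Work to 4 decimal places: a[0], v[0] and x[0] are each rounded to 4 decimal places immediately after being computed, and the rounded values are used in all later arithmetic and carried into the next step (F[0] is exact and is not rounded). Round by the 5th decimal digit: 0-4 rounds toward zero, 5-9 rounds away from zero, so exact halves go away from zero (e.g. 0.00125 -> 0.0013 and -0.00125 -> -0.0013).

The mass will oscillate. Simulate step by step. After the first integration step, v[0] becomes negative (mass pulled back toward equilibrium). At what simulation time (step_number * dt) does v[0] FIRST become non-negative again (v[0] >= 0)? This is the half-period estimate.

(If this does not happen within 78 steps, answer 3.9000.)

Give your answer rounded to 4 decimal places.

Answer: 1.9000

Derivation:
Step 0: x=[8.4000] v=[0.0000]
Step 1: x=[8.3799] v=[-0.4025]
Step 2: x=[8.3398] v=[-0.8021]
Step 3: x=[8.2800] v=[-1.1959]
Step 4: x=[8.2009] v=[-1.5812]
Step 5: x=[8.1031] v=[-1.9551]
Step 6: x=[7.9874] v=[-2.3149]
Step 7: x=[7.8545] v=[-2.6581]
Step 8: x=[7.7054] v=[-2.9822]
Step 9: x=[7.5412] v=[-3.2849]
Step 10: x=[7.3630] v=[-3.5640]
Step 11: x=[7.1721] v=[-3.8174]
Step 12: x=[6.9699] v=[-4.0434]
Step 13: x=[6.7579] v=[-4.2403]
Step 14: x=[6.5376] v=[-4.4068]
Step 15: x=[6.3105] v=[-4.5416]
Step 16: x=[6.0783] v=[-4.6437]
Step 17: x=[5.8427] v=[-4.7125]
Step 18: x=[5.6053] v=[-4.7474]
Step 19: x=[5.3679] v=[-4.7482]
Step 20: x=[5.1322] v=[-4.7148]
Step 21: x=[4.8998] v=[-4.6476]
Step 22: x=[4.6725] v=[-4.5469]
Step 23: x=[4.4518] v=[-4.4136]
Step 24: x=[4.2394] v=[-4.2485]
Step 25: x=[4.0368] v=[-4.0529]
Step 26: x=[3.8454] v=[-3.8282]
Step 27: x=[3.6666] v=[-3.5760]
Step 28: x=[3.5017] v=[-3.2981]
Step 29: x=[3.3519] v=[-2.9965]
Step 30: x=[3.2182] v=[-2.6733]
Step 31: x=[3.1017] v=[-2.3309]
Step 32: x=[3.0031] v=[-1.9718]
Step 33: x=[2.9232] v=[-1.5985]
Step 34: x=[2.8625] v=[-1.2137]
Step 35: x=[2.8215] v=[-0.8202]
Step 36: x=[2.8005] v=[-0.4208]
Step 37: x=[2.7996] v=[-0.0184]
Step 38: x=[2.8188] v=[0.3842]
First v>=0 after going negative at step 38, time=1.9000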